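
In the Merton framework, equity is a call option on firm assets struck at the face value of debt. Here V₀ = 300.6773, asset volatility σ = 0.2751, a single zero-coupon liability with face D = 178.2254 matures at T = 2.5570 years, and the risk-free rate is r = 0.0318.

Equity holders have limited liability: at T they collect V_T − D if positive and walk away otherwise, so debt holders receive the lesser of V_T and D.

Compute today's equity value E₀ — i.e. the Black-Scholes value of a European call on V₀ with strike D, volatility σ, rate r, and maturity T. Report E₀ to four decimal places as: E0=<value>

d₁ = [ln(V₀/D) + (r + σ²/2)T] / (σ√T)
   = [ln(300.6773/178.2254) + (0.0318 + 0.5·0.2751²)·2.5570] / (0.2751·√2.5570)
   = [0.522989 + 0.178069] / 0.439902 = 1.593669
d₂ = d₁ − σ√T = 1.593669 − 0.439902 = 1.153767
N(d₁) = 0.944495,  N(d₂) = 0.875702,  e^(−rT) = 0.921905
E₀ = V₀·N(d₁) − D·e^(−rT)·N(d₂)
   = 300.6773·0.944495 − 178.2254·0.921905·0.875702 = 140.104213

E0=140.1042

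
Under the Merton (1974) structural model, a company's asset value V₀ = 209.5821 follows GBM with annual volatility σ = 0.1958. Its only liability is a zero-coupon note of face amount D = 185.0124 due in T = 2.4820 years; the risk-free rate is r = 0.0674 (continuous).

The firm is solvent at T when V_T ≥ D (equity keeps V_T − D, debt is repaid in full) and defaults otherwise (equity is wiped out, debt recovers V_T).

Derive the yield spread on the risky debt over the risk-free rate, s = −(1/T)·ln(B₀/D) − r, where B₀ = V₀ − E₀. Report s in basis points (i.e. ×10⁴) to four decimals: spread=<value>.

d₁ = [ln(V₀/D) + (r + σ²/2)T] / (σ√T)
   = [ln(209.5821/185.0124) + (0.0674 + 0.5·0.1958²)·2.4820] / (0.1958·√2.4820)
   = [0.124693 + 0.214864] / 0.308470 = 1.100775
d₂ = d₁ − σ√T = 1.100775 − 0.308470 = 0.792304
N(d₁) = 0.864503,  N(d₂) = 0.785908,  e^(−rT) = 0.845957
E₀ = V₀·N(d₁) − D·e^(−rT)·N(d₂)
   = 209.5821·0.864503 − 185.0124·0.845957·0.785908 = 58.179776
B₀ = V₀ − E₀ = 209.5821 − 58.179776 = 151.402324
spread = −(1/T)·ln(B₀/D) − r = −(1/2.4820)·ln(151.402324/185.0124) − 0.0674 = 0.01337444
in basis points: 0.01337444 × 10⁴ = 133.7444 bp

spread=133.7444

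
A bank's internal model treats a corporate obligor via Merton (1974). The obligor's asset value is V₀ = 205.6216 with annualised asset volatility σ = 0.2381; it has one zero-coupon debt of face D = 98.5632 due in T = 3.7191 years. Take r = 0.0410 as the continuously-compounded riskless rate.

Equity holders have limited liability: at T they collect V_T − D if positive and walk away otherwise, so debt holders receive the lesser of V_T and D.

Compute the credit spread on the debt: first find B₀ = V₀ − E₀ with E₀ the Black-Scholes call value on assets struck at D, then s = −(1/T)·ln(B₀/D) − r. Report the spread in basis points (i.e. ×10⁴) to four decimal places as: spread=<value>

d₁ = [ln(V₀/D) + (r + σ²/2)T] / (σ√T)
   = [ln(205.6216/98.5632) + (0.0410 + 0.5·0.2381²)·3.7191] / (0.2381·√3.7191)
   = [0.735340 + 0.257904] / 0.459175 = 2.163104
d₂ = d₁ − σ√T = 2.163104 − 0.459175 = 1.703929
N(d₁) = 0.984733,  N(d₂) = 0.955803,  e^(−rT) = 0.858573
E₀ = V₀·N(d₁) − D·e^(−rT)·N(d₂)
   = 205.6216·0.984733 − 98.5632·0.858573·0.955803 = 121.598848
B₀ = V₀ − E₀ = 205.6216 − 121.598848 = 84.022752
spread = −(1/T)·ln(B₀/D) − r = −(1/3.7191)·ln(84.022752/98.5632) − 0.0410 = 0.00191639
in basis points: 0.00191639 × 10⁴ = 19.1639 bp

spread=19.1639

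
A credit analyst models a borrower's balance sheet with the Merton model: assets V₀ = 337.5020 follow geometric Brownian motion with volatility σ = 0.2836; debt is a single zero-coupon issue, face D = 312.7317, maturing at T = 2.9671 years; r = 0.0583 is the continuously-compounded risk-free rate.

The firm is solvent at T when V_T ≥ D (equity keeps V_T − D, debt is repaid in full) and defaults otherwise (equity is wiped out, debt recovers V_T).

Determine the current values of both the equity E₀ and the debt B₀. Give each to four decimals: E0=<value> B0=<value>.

d₁ = [ln(V₀/D) + (r + σ²/2)T] / (σ√T)
   = [ln(337.5020/312.7317) + (0.0583 + 0.5·0.2836²)·2.9671] / (0.2836·√2.9671)
   = [0.076226 + 0.292302] / 0.488509 = 0.754394
d₂ = d₁ − σ√T = 0.754394 − 0.488509 = 0.265885
N(d₁) = 0.774694,  N(d₂) = 0.604836,  e^(−rT) = 0.841153
E₀ = V₀·N(d₁) − D·e^(−rT)·N(d₂)
   = 337.5020·0.774694 − 312.7317·0.841153·0.604836 = 102.355378
B₀ = V₀ − E₀ = 337.5020 − 102.355378 = 235.146622

E0=102.3554 B0=235.1466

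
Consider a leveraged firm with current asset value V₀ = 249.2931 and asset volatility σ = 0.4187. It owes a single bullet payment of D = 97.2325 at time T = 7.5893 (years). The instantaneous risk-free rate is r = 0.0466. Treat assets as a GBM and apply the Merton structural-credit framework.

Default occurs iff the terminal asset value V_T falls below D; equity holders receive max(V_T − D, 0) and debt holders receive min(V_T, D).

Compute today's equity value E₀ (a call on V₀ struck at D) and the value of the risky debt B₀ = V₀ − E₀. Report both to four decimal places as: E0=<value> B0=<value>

d₁ = [ln(V₀/D) + (r + σ²/2)T] / (σ√T)
   = [ln(249.2931/97.2325) + (0.0466 + 0.5·0.4187²)·7.5893] / (0.4187·√7.5893)
   = [0.941524 + 1.018900] / 1.153463 = 1.699598
d₂ = d₁ − σ√T = 1.699598 − 1.153463 = 0.546135
N(d₁) = 0.955397,  N(d₂) = 0.707513,  e^(−rT) = 0.702113
E₀ = V₀·N(d₁) − D·e^(−rT)·N(d₂)
   = 249.2931·0.955397 − 97.2325·0.702113·0.707513 = 189.873171
B₀ = V₀ − E₀ = 249.2931 − 189.873171 = 59.419929

E0=189.8732 B0=59.4199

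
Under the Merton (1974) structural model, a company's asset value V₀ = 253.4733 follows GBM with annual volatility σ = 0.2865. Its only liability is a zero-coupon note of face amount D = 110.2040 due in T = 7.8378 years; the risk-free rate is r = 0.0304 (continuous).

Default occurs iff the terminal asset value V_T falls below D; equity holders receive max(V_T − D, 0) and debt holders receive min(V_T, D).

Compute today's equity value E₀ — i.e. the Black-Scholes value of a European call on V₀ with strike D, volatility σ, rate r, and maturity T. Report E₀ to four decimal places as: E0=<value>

E0=171.3818

d₁ = [ln(V₀/D) + (r + σ²/2)T] / (σ√T)
   = [ln(253.4733/110.2040) + (0.0304 + 0.5·0.2865²)·7.8378] / (0.2865·√7.8378)
   = [0.832925 + 0.559941] / 0.802087 = 1.736552
d₂ = d₁ − σ√T = 1.736552 − 0.802087 = 0.934465
N(d₁) = 0.958767,  N(d₂) = 0.824968,  e^(−rT) = 0.787991
E₀ = V₀·N(d₁) − D·e^(−rT)·N(d₂)
   = 253.4733·0.958767 − 110.2040·0.787991·0.824968 = 171.381827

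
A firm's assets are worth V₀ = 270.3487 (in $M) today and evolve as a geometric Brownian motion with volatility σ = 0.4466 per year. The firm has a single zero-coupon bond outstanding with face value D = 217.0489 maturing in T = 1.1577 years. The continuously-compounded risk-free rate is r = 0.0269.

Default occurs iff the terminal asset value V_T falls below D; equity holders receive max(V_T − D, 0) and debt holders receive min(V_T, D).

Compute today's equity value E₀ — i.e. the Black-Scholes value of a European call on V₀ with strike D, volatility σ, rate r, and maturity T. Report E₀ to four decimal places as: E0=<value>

E0=81.5388

d₁ = [ln(V₀/D) + (r + σ²/2)T] / (σ√T)
   = [ln(270.3487/217.0489) + (0.0269 + 0.5·0.4466²)·1.1577] / (0.4466·√1.1577)
   = [0.219590 + 0.146595] / 0.480526 = 0.762050
d₂ = d₁ − σ√T = 0.762050 − 0.480526 = 0.281524
N(d₁) = 0.776985,  N(d₂) = 0.610846,  e^(−rT) = 0.969338
E₀ = V₀·N(d₁) − D·e^(−rT)·N(d₂)
   = 270.3487·0.776985 − 217.0489·0.969338·0.610846 = 81.538753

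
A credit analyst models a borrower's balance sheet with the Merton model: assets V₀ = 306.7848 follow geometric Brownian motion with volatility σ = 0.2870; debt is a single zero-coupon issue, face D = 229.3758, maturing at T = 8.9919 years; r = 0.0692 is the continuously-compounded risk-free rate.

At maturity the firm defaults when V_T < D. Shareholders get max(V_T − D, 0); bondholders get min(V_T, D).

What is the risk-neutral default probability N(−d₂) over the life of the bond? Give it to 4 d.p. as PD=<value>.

d₁ = [ln(V₀/D) + (r + σ²/2)T] / (σ√T)
   = [ln(306.7848/229.3758) + (0.0692 + 0.5·0.2870²)·8.9919] / (0.2870·√8.9919)
   = [0.290785 + 0.992566] / 0.860612 = 1.491207
d₂ = d₁ − σ√T = 1.491207 − 0.860612 = 0.630594
risk-neutral PD = N(−d₂) = N(-0.630594) = 0.264153

PD=0.2642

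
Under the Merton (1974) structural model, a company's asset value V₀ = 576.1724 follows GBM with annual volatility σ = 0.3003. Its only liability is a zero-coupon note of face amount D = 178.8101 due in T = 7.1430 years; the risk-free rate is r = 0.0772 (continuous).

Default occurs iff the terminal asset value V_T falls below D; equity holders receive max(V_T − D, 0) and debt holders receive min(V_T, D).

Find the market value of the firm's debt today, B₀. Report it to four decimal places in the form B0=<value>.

d₁ = [ln(V₀/D) + (r + σ²/2)T] / (σ√T)
   = [ln(576.1724/178.8101) + (0.0772 + 0.5·0.3003²)·7.1430] / (0.3003·√7.1430)
   = [1.170083 + 0.873518] / 0.802594 = 2.546246
d₂ = d₁ − σ√T = 2.546246 − 0.802594 = 1.743652
N(d₁) = 0.994556,  N(d₂) = 0.959390,  e^(−rT) = 0.576120
E₀ = V₀·N(d₁) − D·e^(−rT)·N(d₂)
   = 576.1724·0.994556 − 178.8101·0.576120·0.959390 = 474.202897
B₀ = V₀ − E₀ = 576.1724 − 474.202897 = 101.969503

B0=101.9695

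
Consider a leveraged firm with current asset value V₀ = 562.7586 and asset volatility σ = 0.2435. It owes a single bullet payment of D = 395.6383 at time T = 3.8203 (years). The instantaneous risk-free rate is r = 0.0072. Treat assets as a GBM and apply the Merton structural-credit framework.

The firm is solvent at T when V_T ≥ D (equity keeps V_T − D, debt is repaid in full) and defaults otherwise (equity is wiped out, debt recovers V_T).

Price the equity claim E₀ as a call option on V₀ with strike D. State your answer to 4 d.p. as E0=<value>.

d₁ = [ln(V₀/D) + (r + σ²/2)T] / (σ√T)
   = [ln(562.7586/395.6383) + (0.0072 + 0.5·0.2435²)·3.8203] / (0.2435·√3.8203)
   = [0.352350 + 0.140763] / 0.475935 = 1.036094
d₂ = d₁ − σ√T = 1.036094 − 0.475935 = 0.560159
N(d₁) = 0.849921,  N(d₂) = 0.712315,  e^(−rT) = 0.972869
E₀ = V₀·N(d₁) − D·e^(−rT)·N(d₂)
   = 562.7586·0.849921 − 395.6383·0.972869·0.712315 = 204.127494

E0=204.1275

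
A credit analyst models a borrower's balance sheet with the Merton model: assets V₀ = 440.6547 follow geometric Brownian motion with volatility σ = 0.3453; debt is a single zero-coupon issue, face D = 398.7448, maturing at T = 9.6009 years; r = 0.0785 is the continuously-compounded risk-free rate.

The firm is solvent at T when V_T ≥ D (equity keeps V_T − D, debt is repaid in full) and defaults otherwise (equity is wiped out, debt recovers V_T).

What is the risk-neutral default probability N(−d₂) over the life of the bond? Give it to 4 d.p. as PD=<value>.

d₁ = [ln(V₀/D) + (r + σ²/2)T] / (σ√T)
   = [ln(440.6547/398.7448) + (0.0785 + 0.5·0.3453²)·9.6009] / (0.3453·√9.6009)
   = [0.099940 + 1.326038] / 1.069923 = 1.332786
d₂ = d₁ − σ√T = 1.332786 − 1.069923 = 0.262863
risk-neutral PD = N(−d₂) = N(-0.262863) = 0.396328

PD=0.3963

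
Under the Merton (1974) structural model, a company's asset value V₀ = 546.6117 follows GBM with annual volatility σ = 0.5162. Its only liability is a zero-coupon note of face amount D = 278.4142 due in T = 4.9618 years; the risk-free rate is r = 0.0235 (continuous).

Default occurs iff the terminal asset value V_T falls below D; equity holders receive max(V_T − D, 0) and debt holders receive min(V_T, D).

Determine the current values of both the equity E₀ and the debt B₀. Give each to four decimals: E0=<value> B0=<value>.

d₁ = [ln(V₀/D) + (r + σ²/2)T] / (σ√T)
   = [ln(546.6117/278.4142) + (0.0235 + 0.5·0.5162²)·4.9618] / (0.5162·√4.9618)
   = [0.674629 + 0.777669] / 1.149841 = 1.263043
d₂ = d₁ − σ√T = 1.263043 − 1.149841 = 0.113202
N(d₁) = 0.896713,  N(d₂) = 0.545065,  e^(−rT) = 0.889939
E₀ = V₀·N(d₁) − D·e^(−rT)·N(d₂)
   = 546.6117·0.896713 − 278.4142·0.889939·0.545065 = 355.102236
B₀ = V₀ − E₀ = 546.6117 − 355.102236 = 191.509464

E0=355.1022 B0=191.5095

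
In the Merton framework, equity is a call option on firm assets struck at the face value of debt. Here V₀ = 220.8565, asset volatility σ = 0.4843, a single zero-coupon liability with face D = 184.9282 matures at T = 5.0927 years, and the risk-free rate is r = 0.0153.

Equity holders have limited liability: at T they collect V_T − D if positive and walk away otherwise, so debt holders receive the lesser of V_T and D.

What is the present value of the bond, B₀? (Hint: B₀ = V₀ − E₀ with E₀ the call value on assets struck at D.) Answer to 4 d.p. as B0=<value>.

d₁ = [ln(V₀/D) + (r + σ²/2)T] / (σ√T)
   = [ln(220.8565/184.9282) + (0.0153 + 0.5·0.4843²)·5.0927] / (0.4843·√5.0927)
   = [0.177546 + 0.675156] / 1.092920 = 0.780204
d₂ = d₁ − σ√T = 0.780204 − 1.092920 = -0.312716
N(d₁) = 0.782365,  N(d₂) = 0.377248,  e^(−rT) = 0.925040
E₀ = V₀·N(d₁) − D·e^(−rT)·N(d₂)
   = 220.8565·0.782365 − 184.9282·0.925040·0.377248 = 108.255993
B₀ = V₀ − E₀ = 220.8565 − 108.255993 = 112.600507

B0=112.6005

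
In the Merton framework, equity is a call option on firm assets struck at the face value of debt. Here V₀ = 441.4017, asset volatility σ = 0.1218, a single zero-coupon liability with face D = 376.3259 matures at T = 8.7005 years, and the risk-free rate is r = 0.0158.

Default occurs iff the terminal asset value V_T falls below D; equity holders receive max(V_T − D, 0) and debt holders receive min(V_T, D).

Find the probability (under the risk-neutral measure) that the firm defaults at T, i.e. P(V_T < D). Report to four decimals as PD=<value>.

d₁ = [ln(V₀/D) + (r + σ²/2)T] / (σ√T)
   = [ln(441.4017/376.3259) + (0.0158 + 0.5·0.1218²)·8.7005] / (0.1218·√8.7005)
   = [0.159500 + 0.202005] / 0.359269 = 1.006224
d₂ = d₁ − σ√T = 1.006224 − 0.359269 = 0.646955
risk-neutral PD = N(−d₂) = N(-0.646955) = 0.258831

PD=0.2588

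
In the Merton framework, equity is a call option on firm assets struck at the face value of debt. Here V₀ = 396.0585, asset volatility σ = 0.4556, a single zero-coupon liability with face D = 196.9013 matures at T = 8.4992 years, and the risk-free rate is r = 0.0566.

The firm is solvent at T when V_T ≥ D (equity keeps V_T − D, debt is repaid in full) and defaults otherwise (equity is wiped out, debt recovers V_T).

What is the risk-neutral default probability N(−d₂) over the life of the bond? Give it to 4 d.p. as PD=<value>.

d₁ = [ln(V₀/D) + (r + σ²/2)T] / (σ√T)
   = [ln(396.0585/196.9013) + (0.0566 + 0.5·0.4556²)·8.4992] / (0.4556·√8.4992)
   = [0.698859 + 1.363150] / 1.328228 = 1.552451
d₂ = d₁ − σ√T = 1.552451 − 1.328228 = 0.224223
risk-neutral PD = N(−d₂) = N(-0.224223) = 0.411292

PD=0.4113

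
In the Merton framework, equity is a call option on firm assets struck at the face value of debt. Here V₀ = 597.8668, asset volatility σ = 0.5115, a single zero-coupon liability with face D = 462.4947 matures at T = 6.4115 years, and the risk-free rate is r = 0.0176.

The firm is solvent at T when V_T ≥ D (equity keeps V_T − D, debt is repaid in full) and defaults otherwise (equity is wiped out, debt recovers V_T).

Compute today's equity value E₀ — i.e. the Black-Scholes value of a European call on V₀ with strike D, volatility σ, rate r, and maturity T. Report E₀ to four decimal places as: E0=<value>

d₁ = [ln(V₀/D) + (r + σ²/2)T] / (σ√T)
   = [ln(597.8668/462.4947) + (0.0176 + 0.5·0.5115²)·6.4115] / (0.5115·√6.4115)
   = [0.256733 + 0.951570] / 1.295166 = 0.932933
d₂ = d₁ − σ√T = 0.932933 − 1.295166 = -0.362233
N(d₁) = 0.824573,  N(d₂) = 0.358589,  e^(−rT) = 0.893291
E₀ = V₀·N(d₁) − D·e^(−rT)·N(d₂)
   = 597.8668·0.824573 − 462.4947·0.893291·0.358589 = 344.836306

E0=344.8363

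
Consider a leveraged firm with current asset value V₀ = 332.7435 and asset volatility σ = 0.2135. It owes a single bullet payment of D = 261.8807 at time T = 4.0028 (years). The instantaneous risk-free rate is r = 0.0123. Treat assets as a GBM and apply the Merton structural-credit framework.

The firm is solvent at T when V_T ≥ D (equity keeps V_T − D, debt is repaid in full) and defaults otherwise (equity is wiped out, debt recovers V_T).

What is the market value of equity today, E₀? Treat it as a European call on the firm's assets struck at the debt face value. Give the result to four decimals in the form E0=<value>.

d₁ = [ln(V₀/D) + (r + σ²/2)T] / (σ√T)
   = [ln(332.7435/261.8807) + (0.0123 + 0.5·0.2135²)·4.0028] / (0.2135·√4.0028)
   = [0.239483 + 0.140463] / 0.427149 = 0.889491
d₂ = d₁ − σ√T = 0.889491 − 0.427149 = 0.462342
N(d₁) = 0.813130,  N(d₂) = 0.678082,  e^(−rT) = 0.951958
E₀ = V₀·N(d₁) − D·e^(−rT)·N(d₂)
   = 332.7435·0.813130 − 261.8807·0.951958·0.678082 = 101.518453

E0=101.5185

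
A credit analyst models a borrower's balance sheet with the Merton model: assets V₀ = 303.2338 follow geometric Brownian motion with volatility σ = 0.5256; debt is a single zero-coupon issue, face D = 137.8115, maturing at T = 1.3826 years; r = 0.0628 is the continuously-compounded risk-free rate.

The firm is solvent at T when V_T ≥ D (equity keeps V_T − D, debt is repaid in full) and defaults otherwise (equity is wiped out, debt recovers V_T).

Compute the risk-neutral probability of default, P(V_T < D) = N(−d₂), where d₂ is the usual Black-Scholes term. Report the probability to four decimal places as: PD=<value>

PD=0.1340

d₁ = [ln(V₀/D) + (r + σ²/2)T] / (σ√T)
   = [ln(303.2338/137.8115) + (0.0628 + 0.5·0.5256²)·1.3826] / (0.5256·√1.3826)
   = [0.788617 + 0.277803] / 0.618022 = 1.725538
d₂ = d₁ − σ√T = 1.725538 − 0.618022 = 1.107517
risk-neutral PD = N(−d₂) = N(-1.107517) = 0.134035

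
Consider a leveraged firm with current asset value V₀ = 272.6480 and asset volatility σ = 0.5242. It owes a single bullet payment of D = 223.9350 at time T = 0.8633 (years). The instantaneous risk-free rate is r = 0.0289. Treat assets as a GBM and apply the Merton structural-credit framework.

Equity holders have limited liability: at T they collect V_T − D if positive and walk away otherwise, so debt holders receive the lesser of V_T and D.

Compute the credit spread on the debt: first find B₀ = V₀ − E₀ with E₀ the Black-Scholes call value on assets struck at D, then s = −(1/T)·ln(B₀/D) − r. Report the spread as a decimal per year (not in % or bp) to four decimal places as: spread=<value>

d₁ = [ln(V₀/D) + (r + σ²/2)T] / (σ√T)
   = [ln(272.6480/223.9350) + (0.0289 + 0.5·0.5242²)·0.8633] / (0.5242·√0.8633)
   = [0.196826 + 0.143561] / 0.487055 = 0.698867
d₂ = d₁ − σ√T = 0.698867 − 0.487055 = 0.211812
N(d₁) = 0.757682,  N(d₂) = 0.583873,  e^(−rT) = 0.975359
E₀ = V₀·N(d₁) − D·e^(−rT)·N(d₂)
   = 272.6480·0.757682 − 223.9350·0.975359·0.583873 = 79.052716
B₀ = V₀ − E₀ = 272.6480 − 79.052716 = 193.595284
spread = −(1/T)·ln(B₀/D) − r = −(1/0.8633)·ln(193.595284/223.9350) − 0.0289 = 0.13973896

spread=0.1397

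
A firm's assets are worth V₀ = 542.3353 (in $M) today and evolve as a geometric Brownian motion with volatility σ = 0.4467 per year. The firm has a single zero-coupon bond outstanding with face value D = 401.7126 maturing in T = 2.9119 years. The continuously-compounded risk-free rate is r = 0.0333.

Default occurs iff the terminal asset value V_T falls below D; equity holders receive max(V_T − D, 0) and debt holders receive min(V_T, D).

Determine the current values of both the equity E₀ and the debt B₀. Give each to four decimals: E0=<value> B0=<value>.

E0=240.2479 B0=302.0874

d₁ = [ln(V₀/D) + (r + σ²/2)T] / (σ√T)
   = [ln(542.3353/401.7126) + (0.0333 + 0.5·0.4467²)·2.9119] / (0.4467·√2.9119)
   = [0.300148 + 0.387488] / 0.762262 = 0.902099
d₂ = d₁ − σ√T = 0.902099 − 0.762262 = 0.139837
N(d₁) = 0.816498,  N(d₂) = 0.555606,  e^(−rT) = 0.907587
E₀ = V₀·N(d₁) − D·e^(−rT)·N(d₂)
   = 542.3353·0.816498 − 401.7126·0.907587·0.555606 = 240.247906
B₀ = V₀ − E₀ = 542.3353 − 240.247906 = 302.087394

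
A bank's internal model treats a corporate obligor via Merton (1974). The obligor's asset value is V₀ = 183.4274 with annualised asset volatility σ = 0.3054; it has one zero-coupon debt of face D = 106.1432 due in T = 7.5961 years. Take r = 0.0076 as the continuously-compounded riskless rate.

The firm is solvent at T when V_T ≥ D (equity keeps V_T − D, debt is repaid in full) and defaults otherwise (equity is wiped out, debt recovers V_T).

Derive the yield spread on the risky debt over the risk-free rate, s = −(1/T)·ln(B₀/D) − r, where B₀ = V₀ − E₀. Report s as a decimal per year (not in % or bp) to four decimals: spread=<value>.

spread=0.0214

d₁ = [ln(V₀/D) + (r + σ²/2)T] / (σ√T)
   = [ln(183.4274/106.1432) + (0.0076 + 0.5·0.3054²)·7.5961] / (0.3054·√7.5961)
   = [0.547030 + 0.411971] / 0.841714 = 1.139344
d₂ = d₁ − σ√T = 1.139344 − 0.841714 = 0.297630
N(d₁) = 0.872720,  N(d₂) = 0.617007,  e^(−rT) = 0.943904
E₀ = V₀·N(d₁) − D·e^(−rT)·N(d₂)
   = 183.4274·0.872720 − 106.1432·0.943904·0.617007 = 98.263416
B₀ = V₀ − E₀ = 183.4274 − 98.263416 = 85.163984
spread = −(1/T)·ln(B₀/D) − r = −(1/7.5961)·ln(85.163984/106.1432) − 0.0076 = 0.02138994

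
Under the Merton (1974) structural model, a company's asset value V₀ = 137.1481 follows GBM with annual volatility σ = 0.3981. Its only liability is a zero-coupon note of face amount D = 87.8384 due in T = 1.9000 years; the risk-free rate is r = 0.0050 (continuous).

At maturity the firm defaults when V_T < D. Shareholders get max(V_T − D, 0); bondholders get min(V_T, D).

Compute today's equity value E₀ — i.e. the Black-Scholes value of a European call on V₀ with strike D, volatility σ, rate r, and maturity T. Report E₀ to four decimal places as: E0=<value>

d₁ = [ln(V₀/D) + (r + σ²/2)T] / (σ√T)
   = [ln(137.1481/87.8384) + (0.0050 + 0.5·0.3981²)·1.9000] / (0.3981·√1.9000)
   = [0.445563 + 0.160059] / 0.548743 = 1.103653
d₂ = d₁ − σ√T = 1.103653 − 0.548743 = 0.554910
N(d₁) = 0.865128,  N(d₂) = 0.710522,  e^(−rT) = 0.990545
E₀ = V₀·N(d₁) − D·e^(−rT)·N(d₂)
   = 137.1481·0.865128 − 87.8384·0.990545·0.710522 = 56.829674

E0=56.8297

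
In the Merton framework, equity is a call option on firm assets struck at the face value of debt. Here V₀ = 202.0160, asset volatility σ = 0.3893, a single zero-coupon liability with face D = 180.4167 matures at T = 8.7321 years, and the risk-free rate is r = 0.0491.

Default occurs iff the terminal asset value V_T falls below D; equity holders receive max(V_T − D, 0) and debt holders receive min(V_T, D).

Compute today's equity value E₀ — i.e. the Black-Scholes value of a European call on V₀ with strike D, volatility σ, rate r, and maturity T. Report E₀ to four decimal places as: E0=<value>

d₁ = [ln(V₀/D) + (r + σ²/2)T] / (σ√T)
   = [ln(202.0160/180.4167) + (0.0491 + 0.5·0.3893²)·8.7321] / (0.3893·√8.7321)
   = [0.113078 + 1.090441] / 1.150386 = 1.046186
d₂ = d₁ − σ√T = 1.046186 − 1.150386 = -0.104200
N(d₁) = 0.852262,  N(d₂) = 0.458505,  e^(−rT) = 0.651325
E₀ = V₀·N(d₁) − D·e^(−rT)·N(d₂)
   = 202.0160·0.852262 − 180.4167·0.651325·0.458505 = 118.291725

E0=118.2917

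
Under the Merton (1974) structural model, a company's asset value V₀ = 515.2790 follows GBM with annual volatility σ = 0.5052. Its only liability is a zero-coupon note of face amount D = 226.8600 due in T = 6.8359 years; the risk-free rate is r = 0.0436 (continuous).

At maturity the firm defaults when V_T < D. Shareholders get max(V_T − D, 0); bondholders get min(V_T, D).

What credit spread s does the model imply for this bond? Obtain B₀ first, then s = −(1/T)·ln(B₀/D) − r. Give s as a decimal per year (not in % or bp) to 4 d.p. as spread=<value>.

d₁ = [ln(V₀/D) + (r + σ²/2)T] / (σ√T)
   = [ln(515.2790/226.8600) + (0.0436 + 0.5·0.5052²)·6.8359] / (0.5052·√6.8359)
   = [0.820375 + 1.170399] / 1.320873 = 1.507165
d₂ = d₁ − σ√T = 1.507165 − 1.320873 = 0.186291
N(d₁) = 0.934116,  N(d₂) = 0.573892,  e^(−rT) = 0.742268
E₀ = V₀·N(d₁) − D·e^(−rT)·N(d₂)
   = 515.2790·0.934116 − 226.8600·0.742268·0.573892 = 384.692101
B₀ = V₀ − E₀ = 515.2790 − 384.692101 = 130.586899
spread = −(1/T)·ln(B₀/D) − r = −(1/6.8359)·ln(130.586899/226.8600) − 0.0436 = 0.03719319

spread=0.0372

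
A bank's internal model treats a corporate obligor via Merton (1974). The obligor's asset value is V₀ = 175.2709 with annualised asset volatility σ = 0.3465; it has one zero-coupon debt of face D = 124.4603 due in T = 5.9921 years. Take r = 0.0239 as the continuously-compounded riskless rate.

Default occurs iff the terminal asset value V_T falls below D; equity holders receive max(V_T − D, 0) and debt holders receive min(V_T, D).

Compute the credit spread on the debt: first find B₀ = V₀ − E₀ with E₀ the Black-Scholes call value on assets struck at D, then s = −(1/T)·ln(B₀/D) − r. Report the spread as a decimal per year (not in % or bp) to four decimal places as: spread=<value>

spread=0.0335

d₁ = [ln(V₀/D) + (r + σ²/2)T] / (σ√T)
   = [ln(175.2709/124.4603) + (0.0239 + 0.5·0.3465²)·5.9921] / (0.3465·√5.9921)
   = [0.342346 + 0.502924] / 0.848189 = 0.996558
d₂ = d₁ − σ√T = 0.996558 − 0.848189 = 0.148369
N(d₁) = 0.840510,  N(d₂) = 0.558974,  e^(−rT) = 0.866571
E₀ = V₀·N(d₁) − D·e^(−rT)·N(d₂)
   = 175.2709·0.840510 − 124.4603·0.866571·0.558974 = 87.029601
B₀ = V₀ − E₀ = 175.2709 − 87.029601 = 88.241299
spread = −(1/T)·ln(B₀/D) − r = −(1/5.9921)·ln(88.241299/124.4603) − 0.0239 = 0.03349418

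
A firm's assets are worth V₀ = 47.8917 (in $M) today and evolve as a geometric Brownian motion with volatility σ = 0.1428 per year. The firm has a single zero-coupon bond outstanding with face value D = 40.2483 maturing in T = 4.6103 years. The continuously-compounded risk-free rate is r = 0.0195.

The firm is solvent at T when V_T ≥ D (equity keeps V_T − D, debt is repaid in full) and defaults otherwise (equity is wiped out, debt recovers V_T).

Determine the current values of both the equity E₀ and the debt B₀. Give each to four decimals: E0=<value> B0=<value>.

d₁ = [ln(V₀/D) + (r + σ²/2)T] / (σ√T)
   = [ln(47.8917/40.2483) + (0.0195 + 0.5·0.1428²)·4.6103] / (0.1428·√4.6103)
   = [0.173874 + 0.136907] / 0.306615 = 1.013590
d₂ = d₁ − σ√T = 1.013590 − 0.306615 = 0.706976
N(d₁) = 0.844611,  N(d₂) = 0.760209,  e^(−rT) = 0.914022
E₀ = V₀·N(d₁) − D·e^(−rT)·N(d₂)
   = 47.8917·0.844611 − 40.2483·0.914022·0.760209 = 12.483407
B₀ = V₀ − E₀ = 47.8917 − 12.483407 = 35.408293

E0=12.4834 B0=35.4083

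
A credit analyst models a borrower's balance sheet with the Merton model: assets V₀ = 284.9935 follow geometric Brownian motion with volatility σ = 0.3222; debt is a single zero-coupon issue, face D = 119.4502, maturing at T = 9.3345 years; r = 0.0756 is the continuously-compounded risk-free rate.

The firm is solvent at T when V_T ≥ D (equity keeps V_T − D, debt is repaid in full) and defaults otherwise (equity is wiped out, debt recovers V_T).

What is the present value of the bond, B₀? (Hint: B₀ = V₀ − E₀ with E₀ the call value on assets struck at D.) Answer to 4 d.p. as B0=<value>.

d₁ = [ln(V₀/D) + (r + σ²/2)T] / (σ√T)
   = [ln(284.9935/119.4502) + (0.0756 + 0.5·0.3222²)·9.3345] / (0.3222·√9.3345)
   = [0.869567 + 1.190209] / 0.984399 = 2.092420
d₂ = d₁ − σ√T = 2.092420 − 0.984399 = 1.108021
N(d₁) = 0.981800,  N(d₂) = 0.866074,  e^(−rT) = 0.493769
E₀ = V₀·N(d₁) − D·e^(−rT)·N(d₂)
   = 284.9935·0.981800 − 119.4502·0.493769·0.866074 = 228.724795
B₀ = V₀ − E₀ = 284.9935 − 228.724795 = 56.268705

B0=56.2687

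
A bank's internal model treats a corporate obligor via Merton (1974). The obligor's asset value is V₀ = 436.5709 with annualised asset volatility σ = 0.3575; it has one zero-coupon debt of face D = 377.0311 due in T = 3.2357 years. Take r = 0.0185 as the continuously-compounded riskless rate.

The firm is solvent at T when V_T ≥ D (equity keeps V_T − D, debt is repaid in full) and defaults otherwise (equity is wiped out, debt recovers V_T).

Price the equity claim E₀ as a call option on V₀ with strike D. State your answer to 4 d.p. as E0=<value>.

E0=145.4618

d₁ = [ln(V₀/D) + (r + σ²/2)T] / (σ√T)
   = [ln(436.5709/377.0311) + (0.0185 + 0.5·0.3575²)·3.2357] / (0.3575·√3.2357)
   = [0.146623 + 0.266632] / 0.643073 = 0.642625
d₂ = d₁ − σ√T = 0.642625 − 0.643073 = -0.000448
N(d₁) = 0.739766,  N(d₂) = 0.499821,  e^(−rT) = 0.941896
E₀ = V₀·N(d₁) − D·e^(−rT)·N(d₂)
   = 436.5709·0.739766 − 377.0311·0.941896·0.499821 = 145.461839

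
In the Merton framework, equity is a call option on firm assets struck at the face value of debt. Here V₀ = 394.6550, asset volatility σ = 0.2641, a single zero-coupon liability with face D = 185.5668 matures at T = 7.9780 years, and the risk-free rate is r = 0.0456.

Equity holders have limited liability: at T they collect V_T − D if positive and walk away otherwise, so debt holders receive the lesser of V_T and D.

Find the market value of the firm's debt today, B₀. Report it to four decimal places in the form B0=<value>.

d₁ = [ln(V₀/D) + (r + σ²/2)T] / (σ√T)
   = [ln(394.6550/185.5668) + (0.0456 + 0.5·0.2641²)·7.9780] / (0.2641·√7.9780)
   = [0.754597 + 0.642025] / 0.745960 = 1.872248
d₂ = d₁ − σ√T = 1.872248 − 0.745960 = 1.126288
N(d₁) = 0.969414,  N(d₂) = 0.869978,  e^(−rT) = 0.695032
E₀ = V₀·N(d₁) − D·e^(−rT)·N(d₂)
   = 394.6550·0.969414 − 185.5668·0.695032·0.869978 = 270.378633
B₀ = V₀ − E₀ = 394.6550 − 270.378633 = 124.276367

B0=124.2764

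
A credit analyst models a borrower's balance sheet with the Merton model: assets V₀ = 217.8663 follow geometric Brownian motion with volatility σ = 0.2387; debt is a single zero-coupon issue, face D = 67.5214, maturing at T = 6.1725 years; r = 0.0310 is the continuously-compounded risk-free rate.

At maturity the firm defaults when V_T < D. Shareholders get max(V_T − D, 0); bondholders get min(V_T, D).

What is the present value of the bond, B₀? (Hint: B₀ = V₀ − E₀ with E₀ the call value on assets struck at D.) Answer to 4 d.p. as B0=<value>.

B0=55.5300

d₁ = [ln(V₀/D) + (r + σ²/2)T] / (σ√T)
   = [ln(217.8663/67.5214) + (0.0310 + 0.5·0.2387²)·6.1725] / (0.2387·√6.1725)
   = [1.171437 + 0.367195] / 0.593039 = 2.594489
d₂ = d₁ − σ√T = 2.594489 − 0.593039 = 2.001450
N(d₁) = 0.995263,  N(d₂) = 0.977328,  e^(−rT) = 0.825846
E₀ = V₀·N(d₁) − D·e^(−rT)·N(d₂)
   = 217.8663·0.995263 − 67.5214·0.825846·0.977328 = 162.336348
B₀ = V₀ − E₀ = 217.8663 − 162.336348 = 55.529952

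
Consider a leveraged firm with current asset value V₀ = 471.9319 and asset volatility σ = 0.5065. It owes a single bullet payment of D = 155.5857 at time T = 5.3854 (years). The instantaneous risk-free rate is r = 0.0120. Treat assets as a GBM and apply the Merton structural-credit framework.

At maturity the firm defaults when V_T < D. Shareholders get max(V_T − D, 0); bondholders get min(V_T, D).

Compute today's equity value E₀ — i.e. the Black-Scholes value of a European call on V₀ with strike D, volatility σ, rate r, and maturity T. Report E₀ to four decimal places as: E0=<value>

d₁ = [ln(V₀/D) + (r + σ²/2)T] / (σ√T)
   = [ln(471.9319/155.5857) + (0.0120 + 0.5·0.5065²)·5.3854] / (0.5065·√5.3854)
   = [1.109638 + 0.755416] / 1.175407 = 1.586730
d₂ = d₁ − σ√T = 1.586730 − 1.175407 = 0.411322
N(d₁) = 0.943713,  N(d₂) = 0.659582,  e^(−rT) = 0.937419
E₀ = V₀·N(d₁) − D·e^(−rT)·N(d₂)
   = 471.9319·0.943713 − 155.5857·0.937419·0.659582 = 349.168935

E0=349.1689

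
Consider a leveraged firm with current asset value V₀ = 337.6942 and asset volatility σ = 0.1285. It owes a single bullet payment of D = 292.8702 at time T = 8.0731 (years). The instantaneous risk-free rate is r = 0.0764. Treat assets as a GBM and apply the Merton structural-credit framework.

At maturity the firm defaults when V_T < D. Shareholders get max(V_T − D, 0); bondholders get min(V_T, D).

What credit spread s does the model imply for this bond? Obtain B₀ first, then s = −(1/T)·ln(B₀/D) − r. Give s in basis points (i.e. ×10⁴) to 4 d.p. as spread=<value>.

spread=4.4745

d₁ = [ln(V₀/D) + (r + σ²/2)T] / (σ√T)
   = [ln(337.6942/292.8702) + (0.0764 + 0.5·0.1285²)·8.0731] / (0.1285·√8.0731)
   = [0.142411 + 0.683437] / 0.365110 = 2.261920
d₂ = d₁ − σ√T = 2.261920 − 0.365110 = 1.896810
N(d₁) = 0.988149,  N(d₂) = 0.971073,  e^(−rT) = 0.539677
E₀ = V₀·N(d₁) − D·e^(−rT)·N(d₂)
   = 337.6942·0.988149 − 292.8702·0.539677·0.971073 = 180.208859
B₀ = V₀ − E₀ = 337.6942 − 180.208859 = 157.485341
spread = −(1/T)·ln(B₀/D) − r = −(1/8.0731)·ln(157.485341/292.8702) − 0.0764 = 0.00044745
in basis points: 0.00044745 × 10⁴ = 4.4745 bp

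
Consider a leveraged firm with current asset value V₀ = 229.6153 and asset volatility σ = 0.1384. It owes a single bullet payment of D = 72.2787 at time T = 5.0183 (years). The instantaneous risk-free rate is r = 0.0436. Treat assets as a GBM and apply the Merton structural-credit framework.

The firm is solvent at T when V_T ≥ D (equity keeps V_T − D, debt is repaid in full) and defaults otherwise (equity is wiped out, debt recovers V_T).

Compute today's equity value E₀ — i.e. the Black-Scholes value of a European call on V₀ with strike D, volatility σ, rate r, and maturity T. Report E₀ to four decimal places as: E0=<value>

d₁ = [ln(V₀/D) + (r + σ²/2)T] / (σ√T)
   = [ln(229.6153/72.2787) + (0.0436 + 0.5·0.1384²)·5.0183] / (0.1384·√5.0183)
   = [1.155876 + 0.266860] / 0.310038 = 4.588912
d₂ = d₁ − σ√T = 4.588912 − 0.310038 = 4.278874
N(d₁) = 0.999998,  N(d₂) = 0.999991,  e^(−rT) = 0.803484
E₀ = V₀·N(d₁) − D·e^(−rT)·N(d₂)
   = 229.6153·0.999998 − 72.2787·0.803484·0.999991 = 171.540548

E0=171.5405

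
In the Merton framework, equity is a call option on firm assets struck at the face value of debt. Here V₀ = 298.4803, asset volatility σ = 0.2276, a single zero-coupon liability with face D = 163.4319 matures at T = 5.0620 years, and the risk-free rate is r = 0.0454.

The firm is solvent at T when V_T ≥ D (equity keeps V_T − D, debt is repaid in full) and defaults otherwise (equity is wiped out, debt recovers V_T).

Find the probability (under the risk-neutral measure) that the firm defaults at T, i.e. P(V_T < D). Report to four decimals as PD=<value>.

PD=0.0855

d₁ = [ln(V₀/D) + (r + σ²/2)T] / (σ√T)
   = [ln(298.4803/163.4319) + (0.0454 + 0.5·0.2276²)·5.0620] / (0.2276·√5.0620)
   = [0.602308 + 0.360925] / 0.512075 = 1.881039
d₂ = d₁ − σ√T = 1.881039 − 0.512075 = 1.368964
risk-neutral PD = N(−d₂) = N(-1.368964) = 0.085505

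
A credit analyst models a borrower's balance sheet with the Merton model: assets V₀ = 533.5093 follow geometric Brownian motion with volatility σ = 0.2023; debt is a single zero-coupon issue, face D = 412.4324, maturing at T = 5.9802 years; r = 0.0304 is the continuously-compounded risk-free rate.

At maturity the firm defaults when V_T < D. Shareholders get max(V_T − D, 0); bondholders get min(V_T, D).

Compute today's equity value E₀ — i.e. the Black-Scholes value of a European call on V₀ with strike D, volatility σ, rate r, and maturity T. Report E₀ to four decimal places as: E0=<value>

E0=210.9950

d₁ = [ln(V₀/D) + (r + σ²/2)T] / (σ√T)
   = [ln(533.5093/412.4324) + (0.0304 + 0.5·0.2023²)·5.9802] / (0.2023·√5.9802)
   = [0.257404 + 0.304169] / 0.494713 = 1.135148
d₂ = d₁ − σ√T = 1.135148 − 0.494713 = 0.640434
N(d₁) = 0.871843,  N(d₂) = 0.739055,  e^(−rT) = 0.833770
E₀ = V₀·N(d₁) − D·e^(−rT)·N(d₂)
   = 533.5093·0.871843 − 412.4324·0.833770·0.739055 = 210.995031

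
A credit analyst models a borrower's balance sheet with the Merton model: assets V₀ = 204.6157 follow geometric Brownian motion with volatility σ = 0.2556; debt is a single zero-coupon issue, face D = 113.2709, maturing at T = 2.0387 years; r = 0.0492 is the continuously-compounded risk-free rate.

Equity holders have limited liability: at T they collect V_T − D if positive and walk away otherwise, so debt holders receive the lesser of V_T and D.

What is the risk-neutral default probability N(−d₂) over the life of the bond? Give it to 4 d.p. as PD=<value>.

PD=0.0434

d₁ = [ln(V₀/D) + (r + σ²/2)T] / (σ√T)
   = [ln(204.6157/113.2709) + (0.0492 + 0.5·0.2556²)·2.0387] / (0.2556·√2.0387)
   = [0.591351 + 0.166900] / 0.364953 = 2.077664
d₂ = d₁ − σ√T = 2.077664 − 0.364953 = 1.712711
risk-neutral PD = N(−d₂) = N(-1.712711) = 0.043383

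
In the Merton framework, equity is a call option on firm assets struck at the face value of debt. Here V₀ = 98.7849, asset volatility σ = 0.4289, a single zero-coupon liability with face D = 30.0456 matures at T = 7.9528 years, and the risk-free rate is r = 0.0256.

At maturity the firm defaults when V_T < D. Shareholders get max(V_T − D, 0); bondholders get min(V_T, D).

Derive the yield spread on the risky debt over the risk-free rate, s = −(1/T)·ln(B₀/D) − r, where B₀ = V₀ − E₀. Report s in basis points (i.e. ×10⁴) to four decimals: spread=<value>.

spread=179.4534

d₁ = [ln(V₀/D) + (r + σ²/2)T] / (σ√T)
   = [ln(98.7849/30.0456) + (0.0256 + 0.5·0.4289²)·7.9528] / (0.4289·√7.9528)
   = [1.190229 + 0.935071] / 1.209528 = 1.757131
d₂ = d₁ − σ√T = 1.757131 − 1.209528 = 0.547602
N(d₁) = 0.960552,  N(d₂) = 0.708018,  e^(−rT) = 0.815795
E₀ = V₀·N(d₁) − D·e^(−rT)·N(d₂)
   = 98.7849·0.960552 − 30.0456·0.815795·0.708018 = 77.533795
B₀ = V₀ − E₀ = 98.7849 − 77.533795 = 21.251105
spread = −(1/T)·ln(B₀/D) − r = −(1/7.9528)·ln(21.251105/30.0456) − 0.0256 = 0.01794534
in basis points: 0.01794534 × 10⁴ = 179.4534 bp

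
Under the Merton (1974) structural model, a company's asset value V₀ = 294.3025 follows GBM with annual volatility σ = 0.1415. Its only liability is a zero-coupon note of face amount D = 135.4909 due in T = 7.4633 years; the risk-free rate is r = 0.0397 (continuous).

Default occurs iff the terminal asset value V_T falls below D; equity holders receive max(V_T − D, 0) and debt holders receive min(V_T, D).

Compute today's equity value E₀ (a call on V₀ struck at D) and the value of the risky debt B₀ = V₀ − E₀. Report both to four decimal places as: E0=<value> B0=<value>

E0=193.6101 B0=100.6924

d₁ = [ln(V₀/D) + (r + σ²/2)T] / (σ√T)
   = [ln(294.3025/135.4909) + (0.0397 + 0.5·0.1415²)·7.4633] / (0.1415·√7.4633)
   = [0.775704 + 0.371009] / 0.386564 = 2.966421
d₂ = d₁ − σ√T = 2.966421 − 0.386564 = 2.579856
N(d₁) = 0.998494,  N(d₂) = 0.995058,  e^(−rT) = 0.743570
E₀ = V₀·N(d₁) − D·e^(−rT)·N(d₂)
   = 294.3025·0.998494 − 135.4909·0.743570·0.995058 = 193.610145
B₀ = V₀ − E₀ = 294.3025 − 193.610145 = 100.692355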